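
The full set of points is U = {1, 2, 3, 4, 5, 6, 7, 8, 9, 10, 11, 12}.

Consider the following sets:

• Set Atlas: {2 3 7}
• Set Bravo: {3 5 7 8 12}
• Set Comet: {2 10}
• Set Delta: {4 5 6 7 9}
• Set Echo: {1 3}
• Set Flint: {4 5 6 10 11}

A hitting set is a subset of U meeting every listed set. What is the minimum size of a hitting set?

3

Take H = {3, 9, 10}. Each listed set contains at least one of these, so H is a hitting set of size 3.
The sets Comet, Delta, Echo are pairwise disjoint, so any hitting set needs a separate point for each — at least 3. Hence 3 is optimal.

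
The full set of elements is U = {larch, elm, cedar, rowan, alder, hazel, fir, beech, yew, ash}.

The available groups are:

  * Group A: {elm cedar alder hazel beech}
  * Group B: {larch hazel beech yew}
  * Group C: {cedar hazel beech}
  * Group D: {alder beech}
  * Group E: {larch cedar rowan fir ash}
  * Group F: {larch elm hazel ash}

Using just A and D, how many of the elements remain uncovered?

5

Union of A, D = {elm, cedar, alder, hazel, beech}.
Not covered: larch, rowan, fir, yew, ash — 5 elements.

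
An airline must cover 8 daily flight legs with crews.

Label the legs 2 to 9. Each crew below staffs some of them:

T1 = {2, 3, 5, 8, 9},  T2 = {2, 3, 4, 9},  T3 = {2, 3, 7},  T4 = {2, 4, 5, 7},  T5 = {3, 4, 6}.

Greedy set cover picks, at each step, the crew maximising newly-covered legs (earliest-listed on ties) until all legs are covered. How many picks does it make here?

Greedy: pick T1 (covers 5 new) → pick T4 (covers 2 new) → pick T5 (covers 1 new). Total picks: 3.

3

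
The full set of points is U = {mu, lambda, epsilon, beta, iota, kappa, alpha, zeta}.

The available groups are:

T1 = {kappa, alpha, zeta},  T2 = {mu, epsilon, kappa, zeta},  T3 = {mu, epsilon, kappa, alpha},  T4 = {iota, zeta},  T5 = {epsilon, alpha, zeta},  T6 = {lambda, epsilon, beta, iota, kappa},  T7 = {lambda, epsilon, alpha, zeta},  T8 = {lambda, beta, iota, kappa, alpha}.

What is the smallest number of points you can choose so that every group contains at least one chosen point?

Take H = {kappa, zeta}. Each listed group contains at least one of these, so H is a hitting set of size 2.
The groups T3, T4 are pairwise disjoint, so any hitting set needs a separate point for each — at least 2. Hence 2 is optimal.

2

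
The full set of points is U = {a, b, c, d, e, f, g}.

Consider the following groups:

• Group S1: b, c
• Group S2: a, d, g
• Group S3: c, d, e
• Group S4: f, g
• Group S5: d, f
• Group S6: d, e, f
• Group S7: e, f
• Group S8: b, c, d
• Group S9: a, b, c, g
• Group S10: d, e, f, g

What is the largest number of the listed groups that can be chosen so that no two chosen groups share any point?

S1, S2, S7 are pairwise disjoint (S1={b,c}; S2={a,d,g}; S7={e,f}).
Every remaining group overlaps one of these, and no 4 of the listed groups are pairwise disjoint, so 3 is the maximum.

3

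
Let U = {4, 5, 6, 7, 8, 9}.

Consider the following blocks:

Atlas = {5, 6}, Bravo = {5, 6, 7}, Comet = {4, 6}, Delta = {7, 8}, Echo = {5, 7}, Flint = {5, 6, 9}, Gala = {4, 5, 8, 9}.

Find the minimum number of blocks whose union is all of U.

Bravo and Gala cover everything between them: the union {4, 5, 6, 7, 8, 9} is all of U.
No single block has all 6 elements (the largest, Gala, has 4), so 2 is optimal.

2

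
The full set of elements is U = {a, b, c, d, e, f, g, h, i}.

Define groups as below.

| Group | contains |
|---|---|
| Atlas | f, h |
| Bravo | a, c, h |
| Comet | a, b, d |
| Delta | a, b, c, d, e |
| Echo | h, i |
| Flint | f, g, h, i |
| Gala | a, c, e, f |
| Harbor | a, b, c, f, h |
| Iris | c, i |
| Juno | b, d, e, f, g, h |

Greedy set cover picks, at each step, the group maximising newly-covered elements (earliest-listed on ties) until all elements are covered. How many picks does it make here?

3

Greedy: pick Juno (covers 6 new) → pick Bravo (covers 2 new) → pick Echo (covers 1 new). Total picks: 3.
(The true minimum cover uses only 2 groups, so greedy is not optimal here.)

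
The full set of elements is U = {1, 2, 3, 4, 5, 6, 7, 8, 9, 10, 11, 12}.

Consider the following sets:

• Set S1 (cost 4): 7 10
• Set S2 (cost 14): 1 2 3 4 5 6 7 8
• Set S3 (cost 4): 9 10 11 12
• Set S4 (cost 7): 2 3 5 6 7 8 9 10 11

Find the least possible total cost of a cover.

S2, S3 together cover every element (S2 ∪ S3 = {1, 2, 3, 4, 5, 6, 7, 8, 9, 10, 11, 12}); total cost 14 + 4 = 18.
The greedy pick S4, S3, S2 costs 25; no covering selection beats 18.

18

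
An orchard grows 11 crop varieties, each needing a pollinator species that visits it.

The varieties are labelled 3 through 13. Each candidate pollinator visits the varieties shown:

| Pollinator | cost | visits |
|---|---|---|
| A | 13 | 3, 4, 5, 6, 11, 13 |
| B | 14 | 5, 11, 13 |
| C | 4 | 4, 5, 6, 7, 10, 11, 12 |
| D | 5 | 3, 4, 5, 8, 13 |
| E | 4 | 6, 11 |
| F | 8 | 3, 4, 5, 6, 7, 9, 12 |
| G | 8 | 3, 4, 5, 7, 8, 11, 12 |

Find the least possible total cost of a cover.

17

C, D, F together cover every variety (C ∪ D ∪ F = {3, 4, 5, 6, 7, 8, 9, 10, 11, 12, 13}); total cost 4 + 5 + 8 = 17.
No covering selection has total cost below 17.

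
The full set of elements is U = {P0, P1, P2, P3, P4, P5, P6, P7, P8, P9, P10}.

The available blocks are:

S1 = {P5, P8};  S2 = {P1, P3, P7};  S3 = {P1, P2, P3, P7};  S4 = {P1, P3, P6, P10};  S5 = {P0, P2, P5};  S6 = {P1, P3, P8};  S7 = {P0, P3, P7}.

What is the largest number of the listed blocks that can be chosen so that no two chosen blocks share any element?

2

S1, S3 are pairwise disjoint (S1={P5,P8}; S3={P1,P2,P3,P7}).
Every remaining block overlaps one of these, and no 3 of the listed blocks are pairwise disjoint, so 2 is the maximum.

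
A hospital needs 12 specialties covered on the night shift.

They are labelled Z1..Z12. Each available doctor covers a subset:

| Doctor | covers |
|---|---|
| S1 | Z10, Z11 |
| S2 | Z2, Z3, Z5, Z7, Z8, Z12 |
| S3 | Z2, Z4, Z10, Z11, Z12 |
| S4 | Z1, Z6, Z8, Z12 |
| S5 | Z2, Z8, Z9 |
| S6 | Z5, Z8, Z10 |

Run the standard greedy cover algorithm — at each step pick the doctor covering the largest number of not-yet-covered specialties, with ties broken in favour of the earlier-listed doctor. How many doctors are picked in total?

4

Greedy: pick S2 (covers 6 new) → pick S3 (covers 3 new) → pick S4 (covers 2 new) → pick S5 (covers 1 new). Total picks: 4.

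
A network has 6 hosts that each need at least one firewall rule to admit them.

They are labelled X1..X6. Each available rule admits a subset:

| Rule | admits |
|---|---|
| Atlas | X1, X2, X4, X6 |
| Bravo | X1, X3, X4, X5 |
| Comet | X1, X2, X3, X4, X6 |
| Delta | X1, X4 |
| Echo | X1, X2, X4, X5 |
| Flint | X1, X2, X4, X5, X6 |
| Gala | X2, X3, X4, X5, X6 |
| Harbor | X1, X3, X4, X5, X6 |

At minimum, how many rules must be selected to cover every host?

2

Delta and Gala together: Delta ∪ Gala = {X1, X2, X3, X4, X5, X6} — every host is covered.
No single rule has all 6 hosts (the largest, Comet, has 5), so 2 is optimal.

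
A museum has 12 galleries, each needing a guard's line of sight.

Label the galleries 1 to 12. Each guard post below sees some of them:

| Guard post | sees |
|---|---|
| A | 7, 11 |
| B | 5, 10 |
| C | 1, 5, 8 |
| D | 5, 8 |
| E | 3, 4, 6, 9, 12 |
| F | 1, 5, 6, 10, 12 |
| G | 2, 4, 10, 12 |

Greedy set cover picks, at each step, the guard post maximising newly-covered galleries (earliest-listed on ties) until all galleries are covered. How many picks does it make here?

4

Greedy: pick E (covers 5 new) → pick C (covers 3 new) → pick A (covers 2 new) → pick G (covers 2 new). Total picks: 4.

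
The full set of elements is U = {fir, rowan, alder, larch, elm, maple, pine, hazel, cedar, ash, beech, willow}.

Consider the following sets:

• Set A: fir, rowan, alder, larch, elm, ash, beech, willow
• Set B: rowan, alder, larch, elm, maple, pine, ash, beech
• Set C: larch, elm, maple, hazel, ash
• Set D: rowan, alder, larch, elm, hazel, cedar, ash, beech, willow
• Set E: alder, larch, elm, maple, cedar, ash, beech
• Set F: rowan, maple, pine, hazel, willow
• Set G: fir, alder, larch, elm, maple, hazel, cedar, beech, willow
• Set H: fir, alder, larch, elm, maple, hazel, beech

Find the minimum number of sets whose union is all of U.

2

B and G together: B ∪ G = {fir, rowan, alder, larch, elm, maple, pine, hazel, cedar, ash, beech, willow} — every element is covered.
No single set has all 12 elements (the largest, D, has 9), so 2 is optimal.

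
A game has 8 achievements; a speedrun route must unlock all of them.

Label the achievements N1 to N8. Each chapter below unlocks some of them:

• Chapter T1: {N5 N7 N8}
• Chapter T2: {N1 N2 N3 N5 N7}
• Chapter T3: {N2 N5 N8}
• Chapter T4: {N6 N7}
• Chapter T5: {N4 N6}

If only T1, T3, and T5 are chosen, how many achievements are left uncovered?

Union of T1, T3, T5 = {N2, N4, N5, N6, N7, N8}.
Not covered: N1, N3 — 2 achievements.

2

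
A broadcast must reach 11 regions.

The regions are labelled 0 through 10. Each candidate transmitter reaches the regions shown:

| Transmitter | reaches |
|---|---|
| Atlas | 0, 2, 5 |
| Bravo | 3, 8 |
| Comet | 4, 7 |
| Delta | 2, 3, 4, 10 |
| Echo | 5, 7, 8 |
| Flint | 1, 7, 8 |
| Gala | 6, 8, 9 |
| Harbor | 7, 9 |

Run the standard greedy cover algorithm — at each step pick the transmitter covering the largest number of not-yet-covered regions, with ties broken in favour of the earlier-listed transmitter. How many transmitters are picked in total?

Greedy: pick Delta (covers 4 new) → pick Echo (covers 3 new) → pick Gala (covers 2 new) → pick Atlas (covers 1 new) → pick Flint (covers 1 new). Total picks: 5.
(The true minimum cover uses only 4 transmitters, so greedy is not optimal here.)

5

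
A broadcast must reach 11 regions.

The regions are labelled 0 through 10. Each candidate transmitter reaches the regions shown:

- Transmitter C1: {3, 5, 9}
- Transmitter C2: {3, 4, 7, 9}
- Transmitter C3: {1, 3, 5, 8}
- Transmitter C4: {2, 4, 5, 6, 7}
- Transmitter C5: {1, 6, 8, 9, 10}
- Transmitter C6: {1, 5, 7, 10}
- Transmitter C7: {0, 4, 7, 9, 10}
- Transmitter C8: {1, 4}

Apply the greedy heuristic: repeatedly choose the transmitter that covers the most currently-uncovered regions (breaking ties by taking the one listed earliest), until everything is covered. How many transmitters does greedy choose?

4

Greedy: pick C4 (covers 5 new) → pick C5 (covers 4 new) → pick C1 (covers 1 new) → pick C7 (covers 1 new). Total picks: 4.
(The true minimum cover uses only 3 transmitters, so greedy is not optimal here.)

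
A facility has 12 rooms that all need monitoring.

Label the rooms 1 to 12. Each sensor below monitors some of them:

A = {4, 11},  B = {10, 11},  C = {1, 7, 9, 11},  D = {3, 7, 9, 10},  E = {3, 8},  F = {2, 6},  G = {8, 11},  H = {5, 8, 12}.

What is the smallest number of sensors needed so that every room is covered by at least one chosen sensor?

5

Take {A, C, D, F, H}. Their union is {1, 2, 3, 4, 5, 6, 7, 8, 9, 10, 11, 12}, which is all 12 rooms.
No 4 of the 8 sensors cover everything (all 70 combinations miss at least one room), so 5 is optimal.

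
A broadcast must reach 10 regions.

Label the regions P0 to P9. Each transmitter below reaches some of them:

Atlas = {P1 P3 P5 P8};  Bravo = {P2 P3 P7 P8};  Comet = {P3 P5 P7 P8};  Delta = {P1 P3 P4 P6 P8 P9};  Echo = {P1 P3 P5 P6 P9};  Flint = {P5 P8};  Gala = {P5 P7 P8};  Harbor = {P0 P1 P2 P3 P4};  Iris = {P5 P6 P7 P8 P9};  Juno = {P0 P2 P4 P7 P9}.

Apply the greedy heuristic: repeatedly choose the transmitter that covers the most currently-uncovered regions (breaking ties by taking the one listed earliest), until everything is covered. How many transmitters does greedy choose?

Greedy: pick Delta (covers 6 new) → pick Juno (covers 3 new) → pick Atlas (covers 1 new). Total picks: 3.
(The true minimum cover uses only 2 transmitters, so greedy is not optimal here.)

3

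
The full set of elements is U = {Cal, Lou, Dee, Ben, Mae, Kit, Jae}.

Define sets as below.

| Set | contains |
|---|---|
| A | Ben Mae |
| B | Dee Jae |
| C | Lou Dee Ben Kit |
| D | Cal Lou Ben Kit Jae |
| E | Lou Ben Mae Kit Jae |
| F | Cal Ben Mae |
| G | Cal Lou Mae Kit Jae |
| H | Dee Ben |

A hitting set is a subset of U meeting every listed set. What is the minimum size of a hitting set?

2

T = {Ben, Jae} meets every set (each contains at least one member of T), and |T| = 2.
The sets G, H are pairwise disjoint, so any hitting set needs a separate element for each — at least 2. Hence 2 is optimal.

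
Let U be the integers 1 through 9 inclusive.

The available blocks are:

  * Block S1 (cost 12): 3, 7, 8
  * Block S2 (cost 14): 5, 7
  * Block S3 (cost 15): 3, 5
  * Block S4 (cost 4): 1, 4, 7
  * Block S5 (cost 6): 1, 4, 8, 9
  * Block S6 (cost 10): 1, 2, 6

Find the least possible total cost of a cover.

S3, S4, S5, S6 together cover every element (S3 ∪ S4 ∪ S5 ∪ S6 = {1, 2, 3, 4, 5, 6, 7, 8, 9}); total cost 15 + 4 + 6 + 10 = 35.
No covering selection has total cost below 35.

35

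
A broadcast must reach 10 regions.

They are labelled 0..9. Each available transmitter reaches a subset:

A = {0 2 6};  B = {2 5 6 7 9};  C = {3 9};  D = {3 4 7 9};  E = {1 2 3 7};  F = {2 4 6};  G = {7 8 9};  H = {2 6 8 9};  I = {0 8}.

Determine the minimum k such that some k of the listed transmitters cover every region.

B and E and F and I together: B ∪ E ∪ F ∪ I = {0, 1, 2, 3, 4, 5, 6, 7, 8, 9} — every region is covered.
Only B contains 5, so B is forced; the remaining 5 regions need at least 3 more transmitters (each remaining transmitter adds at most 2) — so at least 4 transmitters are needed, and 4 is optimal.

4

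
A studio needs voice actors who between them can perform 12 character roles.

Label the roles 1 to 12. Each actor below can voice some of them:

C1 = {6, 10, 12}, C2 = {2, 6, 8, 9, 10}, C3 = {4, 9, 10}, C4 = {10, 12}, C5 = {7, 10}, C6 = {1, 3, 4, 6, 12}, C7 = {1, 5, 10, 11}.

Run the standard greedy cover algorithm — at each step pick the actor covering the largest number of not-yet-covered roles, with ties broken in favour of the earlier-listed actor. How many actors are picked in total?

4

Greedy: pick C2 (covers 5 new) → pick C6 (covers 4 new) → pick C7 (covers 2 new) → pick C5 (covers 1 new). Total picks: 4.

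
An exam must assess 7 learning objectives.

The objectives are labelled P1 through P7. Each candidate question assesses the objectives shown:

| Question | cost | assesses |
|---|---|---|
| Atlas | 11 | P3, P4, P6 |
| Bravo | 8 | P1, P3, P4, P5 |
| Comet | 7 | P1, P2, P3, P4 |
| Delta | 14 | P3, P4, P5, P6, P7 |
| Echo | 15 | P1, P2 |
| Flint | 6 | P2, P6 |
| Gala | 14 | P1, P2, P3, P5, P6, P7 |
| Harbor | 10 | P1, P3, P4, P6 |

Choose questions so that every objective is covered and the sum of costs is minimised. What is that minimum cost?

Comet, Delta together cover every objective (Comet ∪ Delta = {P1, P2, P3, P4, P5, P6, P7}); total cost 7 + 14 = 21.
No covering selection has total cost below 21.

21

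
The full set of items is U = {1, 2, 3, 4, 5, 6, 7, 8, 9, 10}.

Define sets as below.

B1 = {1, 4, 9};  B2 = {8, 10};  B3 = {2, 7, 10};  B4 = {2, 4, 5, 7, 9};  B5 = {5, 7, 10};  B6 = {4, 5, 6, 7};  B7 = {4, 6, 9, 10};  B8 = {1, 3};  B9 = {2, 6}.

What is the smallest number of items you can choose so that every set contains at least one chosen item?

Take H = {1, 6, 7, 10}. Each listed set contains at least one of these, so H is a hitting set of size 4.
No choice of 3 items meets every set, so 4 is the minimum.

4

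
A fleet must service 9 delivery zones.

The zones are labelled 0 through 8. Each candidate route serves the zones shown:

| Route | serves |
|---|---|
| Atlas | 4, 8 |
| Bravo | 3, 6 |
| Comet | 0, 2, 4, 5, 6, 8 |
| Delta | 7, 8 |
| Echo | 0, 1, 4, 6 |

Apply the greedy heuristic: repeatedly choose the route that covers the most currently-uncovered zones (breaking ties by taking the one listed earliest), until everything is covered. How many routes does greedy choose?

4

Greedy: pick Comet (covers 6 new) → pick Bravo (covers 1 new) → pick Delta (covers 1 new) → pick Echo (covers 1 new). Total picks: 4.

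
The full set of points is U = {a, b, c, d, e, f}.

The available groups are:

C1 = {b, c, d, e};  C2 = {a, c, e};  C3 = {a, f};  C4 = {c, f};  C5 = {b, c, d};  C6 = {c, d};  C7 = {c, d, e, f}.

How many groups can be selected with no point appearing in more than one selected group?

C1, C3 are pairwise disjoint (C1={b,c,d,e}; C3={a,f}).
Every remaining group overlaps one of these, and no 3 of the listed groups are pairwise disjoint, so 2 is the maximum.

2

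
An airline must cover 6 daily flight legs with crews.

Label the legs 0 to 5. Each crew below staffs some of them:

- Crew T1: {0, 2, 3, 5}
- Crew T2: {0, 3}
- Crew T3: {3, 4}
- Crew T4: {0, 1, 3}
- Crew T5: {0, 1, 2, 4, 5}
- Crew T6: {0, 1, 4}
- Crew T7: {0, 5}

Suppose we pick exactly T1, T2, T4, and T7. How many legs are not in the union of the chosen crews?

1

Union of T1, T2, T4, T7 = {0, 1, 2, 3, 5}.
Not covered: 4 — 1 leg.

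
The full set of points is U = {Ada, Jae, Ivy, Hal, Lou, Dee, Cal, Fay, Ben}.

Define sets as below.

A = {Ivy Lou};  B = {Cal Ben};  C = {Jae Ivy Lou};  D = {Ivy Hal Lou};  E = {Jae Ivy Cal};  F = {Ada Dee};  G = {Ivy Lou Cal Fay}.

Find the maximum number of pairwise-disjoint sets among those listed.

B, C, F are pairwise disjoint (B={Cal,Ben}; C={Jae,Ivy,Lou}; F={Ada,Dee}).
Every remaining set overlaps one of these, and no 4 of the listed sets are pairwise disjoint, so 3 is the maximum.

3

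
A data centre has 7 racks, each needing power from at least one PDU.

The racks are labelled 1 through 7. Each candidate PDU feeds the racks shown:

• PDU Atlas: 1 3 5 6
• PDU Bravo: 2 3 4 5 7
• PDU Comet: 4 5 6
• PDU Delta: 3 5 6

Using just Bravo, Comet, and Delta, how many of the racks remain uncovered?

1

Union of Bravo, Comet, Delta = {2, 3, 4, 5, 6, 7}.
Not covered: 1 — 1 rack.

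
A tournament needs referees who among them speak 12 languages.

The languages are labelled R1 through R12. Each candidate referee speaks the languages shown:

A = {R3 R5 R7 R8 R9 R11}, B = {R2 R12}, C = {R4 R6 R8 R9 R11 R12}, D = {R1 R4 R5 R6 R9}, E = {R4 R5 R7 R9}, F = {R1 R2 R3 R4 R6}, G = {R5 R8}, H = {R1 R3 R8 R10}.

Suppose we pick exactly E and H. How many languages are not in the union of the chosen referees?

4

Union of E, H = {R1, R3, R4, R5, R7, R8, R9, R10}.
Not covered: R2, R6, R11, R12 — 4 languages.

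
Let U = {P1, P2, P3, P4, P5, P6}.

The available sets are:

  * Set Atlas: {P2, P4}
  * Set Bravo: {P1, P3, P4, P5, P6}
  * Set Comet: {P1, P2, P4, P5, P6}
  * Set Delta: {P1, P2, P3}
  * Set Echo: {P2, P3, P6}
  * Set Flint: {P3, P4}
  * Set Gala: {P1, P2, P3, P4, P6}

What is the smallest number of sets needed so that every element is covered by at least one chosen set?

2

Bravo and Comet cover everything between them: the union {P1, P2, P3, P4, P5, P6} is all of U.
No single set has all 6 elements (the largest, Bravo, has 5), so 2 is optimal.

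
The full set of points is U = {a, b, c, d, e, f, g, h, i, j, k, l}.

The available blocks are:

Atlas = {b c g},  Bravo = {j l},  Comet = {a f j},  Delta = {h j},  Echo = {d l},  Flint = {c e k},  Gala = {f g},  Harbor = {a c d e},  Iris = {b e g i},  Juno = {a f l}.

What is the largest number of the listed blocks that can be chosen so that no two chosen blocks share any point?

4

Delta, Echo, Flint, Gala are pairwise disjoint (Delta={h,j}; Echo={d,l}; Flint={c,e,k}; Gala={f,g}).
Every remaining block overlaps one of these, and no 5 of the listed blocks are pairwise disjoint, so 4 is the maximum.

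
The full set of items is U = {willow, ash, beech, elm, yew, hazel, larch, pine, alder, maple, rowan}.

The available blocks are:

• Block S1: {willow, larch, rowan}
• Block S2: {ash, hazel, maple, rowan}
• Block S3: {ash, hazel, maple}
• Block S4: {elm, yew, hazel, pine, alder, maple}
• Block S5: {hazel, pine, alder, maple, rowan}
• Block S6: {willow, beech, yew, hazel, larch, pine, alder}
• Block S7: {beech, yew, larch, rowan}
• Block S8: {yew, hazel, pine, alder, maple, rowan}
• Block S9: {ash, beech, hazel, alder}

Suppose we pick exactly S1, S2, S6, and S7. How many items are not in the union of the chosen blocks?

1

Union of S1, S2, S6, S7 = {willow, ash, beech, yew, hazel, larch, pine, alder, maple, rowan}.
Not covered: elm — 1 item.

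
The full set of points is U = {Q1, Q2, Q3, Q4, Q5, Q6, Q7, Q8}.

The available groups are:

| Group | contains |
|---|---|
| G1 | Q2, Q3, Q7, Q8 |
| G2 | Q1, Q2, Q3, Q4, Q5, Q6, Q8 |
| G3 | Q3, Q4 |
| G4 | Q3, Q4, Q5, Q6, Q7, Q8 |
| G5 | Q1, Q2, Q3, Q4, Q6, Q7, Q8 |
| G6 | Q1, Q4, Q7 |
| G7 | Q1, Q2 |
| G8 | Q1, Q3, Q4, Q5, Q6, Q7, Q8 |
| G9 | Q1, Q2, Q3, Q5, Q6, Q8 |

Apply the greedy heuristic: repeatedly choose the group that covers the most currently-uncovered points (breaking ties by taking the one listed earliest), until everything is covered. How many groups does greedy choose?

2

Greedy: pick G2 (covers 7 new) → pick G1 (covers 1 new). Total picks: 2.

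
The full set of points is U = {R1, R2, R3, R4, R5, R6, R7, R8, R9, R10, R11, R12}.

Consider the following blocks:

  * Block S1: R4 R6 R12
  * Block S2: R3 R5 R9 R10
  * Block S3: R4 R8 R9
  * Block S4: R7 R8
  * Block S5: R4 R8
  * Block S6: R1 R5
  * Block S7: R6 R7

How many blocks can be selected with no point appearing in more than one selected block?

S1, S2, S4 are pairwise disjoint (S1={R4,R6,R12}; S2={R3,R5,R9,R10}; S4={R7,R8}).
Every remaining block overlaps one of these, and no 4 of the listed blocks are pairwise disjoint, so 3 is the maximum.

3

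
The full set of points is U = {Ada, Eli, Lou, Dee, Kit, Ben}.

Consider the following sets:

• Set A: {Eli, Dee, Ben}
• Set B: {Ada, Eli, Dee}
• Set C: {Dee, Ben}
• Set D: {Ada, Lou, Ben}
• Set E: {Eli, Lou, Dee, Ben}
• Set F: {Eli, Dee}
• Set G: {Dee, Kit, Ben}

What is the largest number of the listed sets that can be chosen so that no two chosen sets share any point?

D, F are pairwise disjoint (D={Ada,Lou,Ben}; F={Eli,Dee}).
Every remaining set overlaps one of these, and no 3 of the listed sets are pairwise disjoint, so 2 is the maximum.

2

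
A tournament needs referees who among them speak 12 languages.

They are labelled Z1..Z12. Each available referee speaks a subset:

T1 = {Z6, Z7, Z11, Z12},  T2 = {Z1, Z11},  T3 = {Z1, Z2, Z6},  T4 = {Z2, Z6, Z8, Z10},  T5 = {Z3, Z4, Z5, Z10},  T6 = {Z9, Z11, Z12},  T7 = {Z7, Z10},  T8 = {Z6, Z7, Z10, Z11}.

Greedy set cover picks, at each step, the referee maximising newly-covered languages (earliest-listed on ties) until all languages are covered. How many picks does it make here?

Greedy: pick T1 (covers 4 new) → pick T5 (covers 4 new) → pick T3 (covers 2 new) → pick T4 (covers 1 new) → pick T6 (covers 1 new). Total picks: 5.

5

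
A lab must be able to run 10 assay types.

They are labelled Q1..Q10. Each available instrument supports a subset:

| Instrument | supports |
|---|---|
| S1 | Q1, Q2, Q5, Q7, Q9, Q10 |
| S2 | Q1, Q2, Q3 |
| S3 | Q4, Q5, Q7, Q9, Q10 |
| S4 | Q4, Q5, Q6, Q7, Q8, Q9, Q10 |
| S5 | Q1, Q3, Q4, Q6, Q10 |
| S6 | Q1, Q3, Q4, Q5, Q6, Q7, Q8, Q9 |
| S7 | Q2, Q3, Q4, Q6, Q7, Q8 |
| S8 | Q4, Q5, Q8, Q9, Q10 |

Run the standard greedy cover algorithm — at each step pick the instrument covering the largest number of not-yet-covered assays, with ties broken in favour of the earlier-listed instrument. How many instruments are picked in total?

2

Greedy: pick S6 (covers 8 new) → pick S1 (covers 2 new). Total picks: 2.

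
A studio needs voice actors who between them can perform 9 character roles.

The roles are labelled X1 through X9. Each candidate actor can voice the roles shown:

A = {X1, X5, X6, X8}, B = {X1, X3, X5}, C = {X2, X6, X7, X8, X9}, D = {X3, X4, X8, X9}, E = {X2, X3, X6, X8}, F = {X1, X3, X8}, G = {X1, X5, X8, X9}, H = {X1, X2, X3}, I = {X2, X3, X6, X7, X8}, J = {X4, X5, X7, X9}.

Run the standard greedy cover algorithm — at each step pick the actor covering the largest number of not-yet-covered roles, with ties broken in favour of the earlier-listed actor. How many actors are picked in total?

Greedy: pick C (covers 5 new) → pick B (covers 3 new) → pick D (covers 1 new). Total picks: 3.

3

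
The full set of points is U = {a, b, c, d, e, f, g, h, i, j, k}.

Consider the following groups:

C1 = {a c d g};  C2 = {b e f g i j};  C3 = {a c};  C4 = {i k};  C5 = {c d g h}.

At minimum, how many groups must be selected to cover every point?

Take {C1, C2, C4, C5}. Their union is {a, b, c, d, e, f, g, h, i, j, k}, which is all 11 points.
No 3 of the 5 groups cover everything (all 10 combinations miss at least one point), so 4 is optimal.

4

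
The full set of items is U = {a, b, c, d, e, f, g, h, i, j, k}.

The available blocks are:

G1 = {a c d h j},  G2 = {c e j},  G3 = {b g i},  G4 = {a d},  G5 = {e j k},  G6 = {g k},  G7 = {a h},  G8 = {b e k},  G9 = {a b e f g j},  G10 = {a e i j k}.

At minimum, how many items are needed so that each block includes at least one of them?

Take T = {a, e, g}. Each listed block contains at least one of these, so T is a hitting set of size 3.
The blocks G2, G6, G7 are pairwise disjoint, so any hitting set needs a separate item for each — at least 3. Hence 3 is optimal.

3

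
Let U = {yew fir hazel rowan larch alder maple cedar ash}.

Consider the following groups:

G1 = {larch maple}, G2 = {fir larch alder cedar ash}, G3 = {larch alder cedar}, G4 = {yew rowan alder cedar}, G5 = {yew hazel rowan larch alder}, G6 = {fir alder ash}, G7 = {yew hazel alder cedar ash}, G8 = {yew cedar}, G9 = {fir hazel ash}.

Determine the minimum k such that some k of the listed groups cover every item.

G1, G2, and G5 cover everything between them: the union {yew, fir, hazel, rowan, larch, alder, maple, cedar, ash} is all of U.
Only G1 contains maple, so G1 is forced; the remaining 7 items need at least 2 more groups (each remaining group adds at most 5) — so at least 3 groups are needed, and 3 is optimal.

3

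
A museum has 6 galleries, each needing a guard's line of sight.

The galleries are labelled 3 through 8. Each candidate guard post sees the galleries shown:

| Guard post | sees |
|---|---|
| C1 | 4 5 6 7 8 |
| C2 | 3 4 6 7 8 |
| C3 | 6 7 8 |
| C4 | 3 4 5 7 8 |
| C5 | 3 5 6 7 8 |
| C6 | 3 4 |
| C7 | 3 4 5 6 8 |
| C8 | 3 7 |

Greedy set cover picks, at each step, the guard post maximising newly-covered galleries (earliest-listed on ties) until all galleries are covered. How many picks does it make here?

2

Greedy: pick C1 (covers 5 new) → pick C2 (covers 1 new). Total picks: 2.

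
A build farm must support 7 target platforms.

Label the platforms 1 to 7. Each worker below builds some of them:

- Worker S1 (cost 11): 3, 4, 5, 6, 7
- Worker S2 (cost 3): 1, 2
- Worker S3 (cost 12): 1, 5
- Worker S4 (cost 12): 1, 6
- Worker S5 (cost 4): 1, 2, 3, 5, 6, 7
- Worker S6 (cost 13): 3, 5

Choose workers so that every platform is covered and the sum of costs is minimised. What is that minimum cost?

14

S1, S2 together cover every platform (S1 ∪ S2 = {1, 2, 3, 4, 5, 6, 7}); total cost 11 + 3 = 14.
The greedy pick S5, S1 costs 15; no covering selection beats 14.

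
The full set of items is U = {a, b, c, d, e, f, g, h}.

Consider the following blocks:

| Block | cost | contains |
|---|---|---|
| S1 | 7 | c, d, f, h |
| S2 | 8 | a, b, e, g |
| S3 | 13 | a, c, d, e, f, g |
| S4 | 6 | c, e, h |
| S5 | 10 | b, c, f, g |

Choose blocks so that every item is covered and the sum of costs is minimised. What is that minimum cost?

15

S1, S2 together cover every item (S1 ∪ S2 = {a, b, c, d, e, f, g, h}); total cost 7 + 8 = 15.
No covering selection has total cost below 15.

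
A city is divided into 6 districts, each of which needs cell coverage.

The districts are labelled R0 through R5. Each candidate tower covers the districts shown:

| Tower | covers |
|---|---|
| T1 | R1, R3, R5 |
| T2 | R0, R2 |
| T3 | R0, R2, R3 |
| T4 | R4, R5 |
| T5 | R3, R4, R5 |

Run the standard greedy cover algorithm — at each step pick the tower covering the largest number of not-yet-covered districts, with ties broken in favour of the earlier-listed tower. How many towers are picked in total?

3

Greedy: pick T1 (covers 3 new) → pick T2 (covers 2 new) → pick T4 (covers 1 new). Total picks: 3.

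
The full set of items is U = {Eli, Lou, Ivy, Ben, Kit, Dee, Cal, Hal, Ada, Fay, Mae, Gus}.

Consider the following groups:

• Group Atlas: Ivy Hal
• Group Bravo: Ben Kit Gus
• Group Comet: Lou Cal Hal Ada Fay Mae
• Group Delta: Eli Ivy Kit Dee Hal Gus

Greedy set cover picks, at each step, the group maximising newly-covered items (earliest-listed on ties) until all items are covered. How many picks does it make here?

3

Greedy: pick Comet (covers 6 new) → pick Delta (covers 5 new) → pick Bravo (covers 1 new). Total picks: 3.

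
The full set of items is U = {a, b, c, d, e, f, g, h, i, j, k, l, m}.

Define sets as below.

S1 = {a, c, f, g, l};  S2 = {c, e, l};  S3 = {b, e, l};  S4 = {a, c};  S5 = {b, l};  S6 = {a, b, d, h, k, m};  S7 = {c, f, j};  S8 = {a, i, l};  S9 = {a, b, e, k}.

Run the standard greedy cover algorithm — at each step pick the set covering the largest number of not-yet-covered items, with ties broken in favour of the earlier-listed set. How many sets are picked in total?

Greedy: pick S6 (covers 6 new) → pick S1 (covers 4 new) → pick S2 (covers 1 new) → pick S7 (covers 1 new) → pick S8 (covers 1 new). Total picks: 5.

5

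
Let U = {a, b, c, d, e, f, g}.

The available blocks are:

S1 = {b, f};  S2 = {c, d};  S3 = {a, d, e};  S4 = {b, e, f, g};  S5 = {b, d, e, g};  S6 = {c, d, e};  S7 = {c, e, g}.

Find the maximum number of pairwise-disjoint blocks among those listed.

S1, S3 are pairwise disjoint (S1={b,f}; S3={a,d,e}).
Every remaining block overlaps one of these, and no 3 of the listed blocks are pairwise disjoint, so 2 is the maximum.

2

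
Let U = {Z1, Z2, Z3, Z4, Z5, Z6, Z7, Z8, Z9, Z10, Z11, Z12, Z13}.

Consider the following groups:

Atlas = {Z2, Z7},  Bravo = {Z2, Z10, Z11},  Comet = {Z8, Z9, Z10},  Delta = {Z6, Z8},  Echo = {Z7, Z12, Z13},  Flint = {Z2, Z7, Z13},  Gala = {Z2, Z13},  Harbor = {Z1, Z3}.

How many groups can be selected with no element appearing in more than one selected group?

Bravo, Delta, Echo, Harbor are pairwise disjoint (Bravo={Z2,Z10,Z11}; Delta={Z6,Z8}; Echo={Z7,Z12,Z13}; Harbor={Z1,Z3}).
Every remaining group overlaps one of these, and no 5 of the listed groups are pairwise disjoint, so 4 is the maximum.

4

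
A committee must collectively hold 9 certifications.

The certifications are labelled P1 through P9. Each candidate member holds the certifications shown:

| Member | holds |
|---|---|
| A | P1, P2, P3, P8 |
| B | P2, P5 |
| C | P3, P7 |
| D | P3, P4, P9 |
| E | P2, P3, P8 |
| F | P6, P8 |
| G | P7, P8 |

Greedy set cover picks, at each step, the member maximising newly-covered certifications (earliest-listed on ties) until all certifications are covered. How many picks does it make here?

5

Greedy: pick A (covers 4 new) → pick D (covers 2 new) → pick B (covers 1 new) → pick C (covers 1 new) → pick F (covers 1 new). Total picks: 5.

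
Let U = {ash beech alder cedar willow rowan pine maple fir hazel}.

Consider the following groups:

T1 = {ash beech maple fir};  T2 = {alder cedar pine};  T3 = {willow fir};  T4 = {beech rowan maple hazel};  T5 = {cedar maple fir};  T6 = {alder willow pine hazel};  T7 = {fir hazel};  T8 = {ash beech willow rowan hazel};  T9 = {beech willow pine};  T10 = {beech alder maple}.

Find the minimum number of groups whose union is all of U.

T1, T2, and T8 cover everything between them: the union {ash, beech, alder, cedar, willow, rowan, pine, maple, fir, hazel} is all of U.
No 2 of the 10 groups cover everything (all 45 combinations miss at least one point), so 3 is optimal.

3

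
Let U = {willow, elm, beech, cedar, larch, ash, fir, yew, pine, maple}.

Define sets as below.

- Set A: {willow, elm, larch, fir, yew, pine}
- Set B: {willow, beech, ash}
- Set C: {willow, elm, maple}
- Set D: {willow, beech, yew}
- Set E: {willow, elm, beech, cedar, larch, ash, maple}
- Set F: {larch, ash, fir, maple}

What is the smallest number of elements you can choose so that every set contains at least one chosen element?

Take H = {willow, maple}. Each listed set contains at least one of these, so H is a hitting set of size 2.
The sets D, F are pairwise disjoint, so any hitting set needs a separate element for each — at least 2. Hence 2 is optimal.

2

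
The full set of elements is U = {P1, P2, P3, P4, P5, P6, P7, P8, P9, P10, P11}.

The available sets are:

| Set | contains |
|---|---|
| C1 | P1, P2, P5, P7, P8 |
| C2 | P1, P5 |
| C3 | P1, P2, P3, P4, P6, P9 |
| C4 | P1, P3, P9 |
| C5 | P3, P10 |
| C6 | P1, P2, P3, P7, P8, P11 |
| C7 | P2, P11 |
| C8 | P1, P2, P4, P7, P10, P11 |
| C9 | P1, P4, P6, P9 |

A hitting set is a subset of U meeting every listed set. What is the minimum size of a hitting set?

H = {P1, P2, P3} meets every set (each contains at least one member of H), and |H| = 3.
The sets C5, C7, C9 are pairwise disjoint, so any hitting set needs a separate element for each — at least 3. Hence 3 is optimal.

3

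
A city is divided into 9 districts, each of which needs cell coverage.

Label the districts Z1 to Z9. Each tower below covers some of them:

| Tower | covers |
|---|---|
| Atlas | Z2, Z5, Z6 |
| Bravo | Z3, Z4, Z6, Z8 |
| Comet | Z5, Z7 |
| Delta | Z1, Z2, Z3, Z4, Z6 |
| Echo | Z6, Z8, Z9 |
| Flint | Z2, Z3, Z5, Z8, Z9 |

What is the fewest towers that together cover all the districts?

3

Take {Comet, Delta, Echo}. Their union is {Z1, Z2, Z3, Z4, Z5, Z6, Z7, Z8, Z9}, which is all 9 districts.
Only Delta contains Z1, so Delta is forced; the remaining 4 districts need at least 2 more towers (each remaining tower adds at most 3) — so at least 3 towers are needed, and 3 is optimal.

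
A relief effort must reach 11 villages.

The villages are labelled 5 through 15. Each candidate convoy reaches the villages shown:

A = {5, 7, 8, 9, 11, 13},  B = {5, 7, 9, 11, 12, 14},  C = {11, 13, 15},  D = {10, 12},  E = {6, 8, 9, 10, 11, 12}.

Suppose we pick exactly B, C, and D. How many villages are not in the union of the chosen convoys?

Union of B, C, D = {5, 7, 9, 10, 11, 12, 13, 14, 15}.
Not covered: 6, 8 — 2 villages.

2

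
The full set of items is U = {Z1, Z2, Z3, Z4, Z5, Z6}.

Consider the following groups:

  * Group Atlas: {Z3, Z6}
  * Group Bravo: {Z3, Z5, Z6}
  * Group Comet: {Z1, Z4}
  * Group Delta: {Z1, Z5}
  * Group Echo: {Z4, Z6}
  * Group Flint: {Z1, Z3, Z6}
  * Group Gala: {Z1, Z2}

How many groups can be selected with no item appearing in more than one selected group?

2

Bravo, Comet are pairwise disjoint (Bravo={Z3,Z5,Z6}; Comet={Z1,Z4}).
Every remaining group overlaps one of these, and no 3 of the listed groups are pairwise disjoint, so 2 is the maximum.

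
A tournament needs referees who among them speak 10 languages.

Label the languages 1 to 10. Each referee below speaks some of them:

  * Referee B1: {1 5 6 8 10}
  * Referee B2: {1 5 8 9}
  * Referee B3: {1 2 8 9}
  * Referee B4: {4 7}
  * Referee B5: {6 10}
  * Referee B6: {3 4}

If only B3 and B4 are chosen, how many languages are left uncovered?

4

Union of B3, B4 = {1, 2, 4, 7, 8, 9}.
Not covered: 3, 5, 6, 10 — 4 languages.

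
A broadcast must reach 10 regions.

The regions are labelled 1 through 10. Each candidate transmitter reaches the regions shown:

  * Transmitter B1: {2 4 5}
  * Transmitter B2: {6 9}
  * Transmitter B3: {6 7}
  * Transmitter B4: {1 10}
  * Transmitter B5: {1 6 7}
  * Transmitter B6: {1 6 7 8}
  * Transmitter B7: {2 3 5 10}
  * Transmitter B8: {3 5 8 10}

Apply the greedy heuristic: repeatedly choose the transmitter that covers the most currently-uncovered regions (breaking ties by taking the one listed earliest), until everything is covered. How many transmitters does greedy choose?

Greedy: pick B6 (covers 4 new) → pick B7 (covers 4 new) → pick B1 (covers 1 new) → pick B2 (covers 1 new). Total picks: 4.

4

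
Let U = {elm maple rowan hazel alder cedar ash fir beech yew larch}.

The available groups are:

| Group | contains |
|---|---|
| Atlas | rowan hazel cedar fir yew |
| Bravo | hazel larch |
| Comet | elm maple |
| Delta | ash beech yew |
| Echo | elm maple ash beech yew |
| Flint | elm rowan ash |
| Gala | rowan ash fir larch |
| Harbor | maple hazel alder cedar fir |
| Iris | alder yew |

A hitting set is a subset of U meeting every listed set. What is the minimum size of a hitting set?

The 4 items {elm, hazel, yew, larch} hit every group.
No choice of 3 items meets every group, so 4 is the minimum.

4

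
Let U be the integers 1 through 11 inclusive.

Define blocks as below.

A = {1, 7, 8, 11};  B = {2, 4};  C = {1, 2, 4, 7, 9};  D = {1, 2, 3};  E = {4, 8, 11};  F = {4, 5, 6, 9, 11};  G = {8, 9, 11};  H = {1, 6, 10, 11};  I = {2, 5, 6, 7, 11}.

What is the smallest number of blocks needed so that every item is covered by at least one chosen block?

A and D and F and H together: A ∪ D ∪ F ∪ H = {1, 2, 3, 4, 5, 6, 7, 8, 9, 10, 11} — every item is covered.
No 3 of the 9 blocks cover everything (all 84 combinations miss at least one item), so 4 is optimal.

4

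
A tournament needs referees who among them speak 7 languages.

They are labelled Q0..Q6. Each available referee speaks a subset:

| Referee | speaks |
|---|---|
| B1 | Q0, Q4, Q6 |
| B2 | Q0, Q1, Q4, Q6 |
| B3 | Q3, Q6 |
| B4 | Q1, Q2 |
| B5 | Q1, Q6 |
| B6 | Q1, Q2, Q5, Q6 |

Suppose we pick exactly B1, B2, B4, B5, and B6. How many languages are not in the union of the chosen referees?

1

Union of B1, B2, B4, B5, B6 = {Q0, Q1, Q2, Q4, Q5, Q6}.
Not covered: Q3 — 1 language.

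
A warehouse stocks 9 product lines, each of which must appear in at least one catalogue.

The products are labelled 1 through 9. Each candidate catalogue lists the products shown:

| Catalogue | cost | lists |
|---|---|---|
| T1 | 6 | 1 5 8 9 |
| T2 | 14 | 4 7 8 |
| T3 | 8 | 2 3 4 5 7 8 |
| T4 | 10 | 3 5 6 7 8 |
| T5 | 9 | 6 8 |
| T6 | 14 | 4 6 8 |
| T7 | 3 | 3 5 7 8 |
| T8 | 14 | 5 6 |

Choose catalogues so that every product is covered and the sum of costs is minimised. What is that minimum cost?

23

T1, T3, T5 together cover every product (T1 ∪ T3 ∪ T5 = {1, 2, 3, 4, 5, 6, 7, 8, 9}); total cost 6 + 8 + 9 = 23.
The greedy pick T7, T1, T3, T5 costs 26; no covering selection beats 23.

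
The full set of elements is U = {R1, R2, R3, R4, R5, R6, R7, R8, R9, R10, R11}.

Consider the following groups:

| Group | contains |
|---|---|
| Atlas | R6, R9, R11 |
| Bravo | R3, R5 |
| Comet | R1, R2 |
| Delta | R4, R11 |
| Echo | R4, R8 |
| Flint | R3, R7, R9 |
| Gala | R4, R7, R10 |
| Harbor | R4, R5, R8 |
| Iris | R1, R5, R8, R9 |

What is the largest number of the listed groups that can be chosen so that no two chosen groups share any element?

Atlas, Bravo, Comet, Echo are pairwise disjoint (Atlas={R6,R9,R11}; Bravo={R3,R5}; Comet={R1,R2}; Echo={R4,R8}).
Every remaining group overlaps one of these, and no 5 of the listed groups are pairwise disjoint, so 4 is the maximum.

4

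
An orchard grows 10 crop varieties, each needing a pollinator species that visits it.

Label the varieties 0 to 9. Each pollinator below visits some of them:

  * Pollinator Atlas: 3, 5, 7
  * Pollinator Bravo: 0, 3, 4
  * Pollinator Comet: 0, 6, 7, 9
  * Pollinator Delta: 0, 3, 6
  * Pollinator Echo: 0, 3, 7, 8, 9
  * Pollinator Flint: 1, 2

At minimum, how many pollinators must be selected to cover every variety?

5

Atlas and Bravo and Comet and Echo and Flint together: Atlas ∪ Bravo ∪ Comet ∪ Echo ∪ Flint = {0, 1, 2, 3, 4, 5, 6, 7, 8, 9} — every variety is covered.
No 4 of the 6 pollinators cover everything (all 15 combinations miss at least one variety), so 5 is optimal.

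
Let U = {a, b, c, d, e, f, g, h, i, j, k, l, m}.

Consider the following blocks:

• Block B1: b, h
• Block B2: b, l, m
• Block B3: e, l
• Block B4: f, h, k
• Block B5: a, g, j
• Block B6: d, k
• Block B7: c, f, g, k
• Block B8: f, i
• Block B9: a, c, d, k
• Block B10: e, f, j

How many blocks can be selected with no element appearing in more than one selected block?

5

B1, B3, B5, B6, B8 are pairwise disjoint (B1={b,h}; B3={e,l}; B5={a,g,j}; B6={d,k}; B8={f,i}).
Every remaining block overlaps one of these, and no 6 of the listed blocks are pairwise disjoint, so 5 is the maximum.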